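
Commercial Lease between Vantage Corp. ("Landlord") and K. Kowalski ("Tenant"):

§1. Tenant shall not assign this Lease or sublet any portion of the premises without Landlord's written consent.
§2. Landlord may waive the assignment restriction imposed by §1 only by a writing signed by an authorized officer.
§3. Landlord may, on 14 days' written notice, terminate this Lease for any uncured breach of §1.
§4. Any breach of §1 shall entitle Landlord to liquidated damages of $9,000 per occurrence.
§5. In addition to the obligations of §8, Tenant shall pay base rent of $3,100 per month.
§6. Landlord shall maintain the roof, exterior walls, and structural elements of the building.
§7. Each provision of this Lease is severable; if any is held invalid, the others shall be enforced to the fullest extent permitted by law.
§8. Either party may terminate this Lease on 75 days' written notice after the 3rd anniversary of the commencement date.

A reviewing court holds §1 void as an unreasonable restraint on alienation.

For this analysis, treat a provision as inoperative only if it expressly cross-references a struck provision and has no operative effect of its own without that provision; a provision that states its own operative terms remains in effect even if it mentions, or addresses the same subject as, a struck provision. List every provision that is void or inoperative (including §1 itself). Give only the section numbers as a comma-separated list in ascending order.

1, 2, 3, 4

§1 is struck. The only function of §2 is the waiver condition for §1, so it cannot stand once §1 is removed. §3 has no operative effect of its own apart from §1 and is therefore inoperative. The whole of §4 is the liquidated-damages amount, defined by reference to §1, so §4 cannot stand once §1 is removed. Under the severability clause in §7, the remaining provisions continue in force. That leaves §5, §6, §7, and §8 in effect.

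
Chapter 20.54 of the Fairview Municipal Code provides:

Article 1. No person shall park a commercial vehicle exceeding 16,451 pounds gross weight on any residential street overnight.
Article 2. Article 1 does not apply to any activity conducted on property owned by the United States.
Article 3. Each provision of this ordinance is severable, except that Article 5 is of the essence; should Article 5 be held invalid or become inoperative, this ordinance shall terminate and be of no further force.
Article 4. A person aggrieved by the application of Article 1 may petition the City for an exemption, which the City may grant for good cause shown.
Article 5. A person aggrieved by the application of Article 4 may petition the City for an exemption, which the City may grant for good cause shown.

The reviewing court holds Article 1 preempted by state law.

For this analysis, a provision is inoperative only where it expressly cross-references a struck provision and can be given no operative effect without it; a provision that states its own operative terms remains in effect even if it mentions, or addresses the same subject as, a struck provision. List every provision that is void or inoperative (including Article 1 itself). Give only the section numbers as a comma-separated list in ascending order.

1, 2, 3, 4, 5

Article 1 is struck. The only function of Article 2 is the public-property exemption from Article 1, so it cannot stand once Article 1 is removed. Article 4 operates only by reference to Article 1, so it falls with Article 1. Article 5 operates only by reference to Article 4, so it falls with Article 4. Article 3 makes Article 5 an essential term, and Article 5 has been rendered inoperative by the cascade; under Article 3, the entire ordinance is therefore void. No provision of the ordinance survives.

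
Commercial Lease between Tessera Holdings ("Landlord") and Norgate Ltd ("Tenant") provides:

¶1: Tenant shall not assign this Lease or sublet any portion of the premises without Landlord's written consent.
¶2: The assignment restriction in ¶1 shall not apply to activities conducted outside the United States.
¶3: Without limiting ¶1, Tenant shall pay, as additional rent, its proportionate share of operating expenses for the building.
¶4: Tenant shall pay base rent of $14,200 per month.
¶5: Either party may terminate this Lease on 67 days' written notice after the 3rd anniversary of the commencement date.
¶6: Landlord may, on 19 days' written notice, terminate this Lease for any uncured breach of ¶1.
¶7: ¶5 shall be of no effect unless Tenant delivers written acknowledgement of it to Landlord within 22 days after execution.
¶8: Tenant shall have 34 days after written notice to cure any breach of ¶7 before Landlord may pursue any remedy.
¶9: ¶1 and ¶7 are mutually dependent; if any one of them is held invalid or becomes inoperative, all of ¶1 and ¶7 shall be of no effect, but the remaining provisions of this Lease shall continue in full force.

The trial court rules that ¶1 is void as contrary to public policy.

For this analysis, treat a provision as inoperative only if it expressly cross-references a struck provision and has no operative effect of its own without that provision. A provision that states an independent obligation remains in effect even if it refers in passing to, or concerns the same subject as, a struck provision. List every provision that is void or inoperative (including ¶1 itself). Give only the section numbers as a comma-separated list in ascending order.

¶1 is struck. ¶2 operates only by reference to ¶1, so it falls with ¶1. The only function of ¶6 is the termination right for breach of ¶1, so it cannot stand once ¶1 is removed. ¶3 mentions ¶1 but its own obligation stands independently of ¶1, so ¶3 is not affected. ¶9 declares ¶1 and ¶7 mutually dependent; since one of them has fallen, all of them are of no effect. That brings down ¶7 as well. ¶8 in turn depends solely on a provision now struck and likewise falls. The remainder continues in force under ¶9. That leaves ¶3, ¶4, ¶5, and ¶9 in effect.

1, 2, 6, 7, 8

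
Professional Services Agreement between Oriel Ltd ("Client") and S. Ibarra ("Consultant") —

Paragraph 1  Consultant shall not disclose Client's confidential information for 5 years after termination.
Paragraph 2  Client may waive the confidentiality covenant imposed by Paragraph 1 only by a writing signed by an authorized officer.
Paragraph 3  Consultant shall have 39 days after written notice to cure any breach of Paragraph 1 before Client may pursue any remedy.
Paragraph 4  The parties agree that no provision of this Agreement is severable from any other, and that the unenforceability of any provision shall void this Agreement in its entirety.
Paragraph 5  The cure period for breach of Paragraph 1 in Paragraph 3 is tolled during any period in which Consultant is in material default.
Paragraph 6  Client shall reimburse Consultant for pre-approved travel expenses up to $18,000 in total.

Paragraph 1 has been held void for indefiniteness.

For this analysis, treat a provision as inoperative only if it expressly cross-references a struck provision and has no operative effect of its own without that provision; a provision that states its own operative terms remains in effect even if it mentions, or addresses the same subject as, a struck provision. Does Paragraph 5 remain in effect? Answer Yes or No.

Paragraph 1 is struck. Paragraph 2 merely fixes the waiver condition for Paragraph 1; with Paragraph 1 gone it has nothing to operate on and falls away. Paragraph 3 operates only by reference to Paragraph 1, so it falls with Paragraph 1. Paragraph 5 operates only by reference to Paragraph 3, so it falls with Paragraph 3. Paragraph 4 provides that the Agreement is not severable, so the invalidity of any one provision voids the entire Agreement. No provision of the Agreement survives. Paragraph 5 is among the inoperative provisions, so the answer is no.

No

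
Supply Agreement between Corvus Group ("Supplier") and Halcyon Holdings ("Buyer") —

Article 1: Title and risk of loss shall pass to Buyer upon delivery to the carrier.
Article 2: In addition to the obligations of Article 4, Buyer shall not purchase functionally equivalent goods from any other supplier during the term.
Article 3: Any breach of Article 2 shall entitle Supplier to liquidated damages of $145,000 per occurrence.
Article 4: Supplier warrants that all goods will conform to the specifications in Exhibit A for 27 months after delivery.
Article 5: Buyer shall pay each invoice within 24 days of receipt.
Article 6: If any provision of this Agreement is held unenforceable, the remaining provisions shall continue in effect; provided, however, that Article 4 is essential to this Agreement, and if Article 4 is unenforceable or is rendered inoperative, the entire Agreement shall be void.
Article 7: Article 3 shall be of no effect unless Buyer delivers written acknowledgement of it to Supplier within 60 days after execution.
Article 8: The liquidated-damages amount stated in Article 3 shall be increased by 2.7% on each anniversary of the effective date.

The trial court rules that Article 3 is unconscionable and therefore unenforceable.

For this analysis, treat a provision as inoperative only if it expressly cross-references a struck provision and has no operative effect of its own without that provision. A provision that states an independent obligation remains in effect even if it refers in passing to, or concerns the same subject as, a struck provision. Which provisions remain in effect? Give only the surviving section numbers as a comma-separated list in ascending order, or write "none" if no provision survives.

Article 3 is struck. The only function of Article 7 is the acknowledgement condition for Article 3, so it cannot stand once Article 3 is removed. The whole of Article 8 is the escalation of the liquidated-damages amount, defined by reference to Article 3, so Article 8 cannot stand once Article 3 is removed. Article 6 makes Article 4 an essential term, but Article 4 is unaffected, so the severability proviso in Article 6 preserves the remaining provisions. That leaves Article 1, Article 2, Article 4, Article 5, and Article 6 in effect.

1, 2, 4, 5, 6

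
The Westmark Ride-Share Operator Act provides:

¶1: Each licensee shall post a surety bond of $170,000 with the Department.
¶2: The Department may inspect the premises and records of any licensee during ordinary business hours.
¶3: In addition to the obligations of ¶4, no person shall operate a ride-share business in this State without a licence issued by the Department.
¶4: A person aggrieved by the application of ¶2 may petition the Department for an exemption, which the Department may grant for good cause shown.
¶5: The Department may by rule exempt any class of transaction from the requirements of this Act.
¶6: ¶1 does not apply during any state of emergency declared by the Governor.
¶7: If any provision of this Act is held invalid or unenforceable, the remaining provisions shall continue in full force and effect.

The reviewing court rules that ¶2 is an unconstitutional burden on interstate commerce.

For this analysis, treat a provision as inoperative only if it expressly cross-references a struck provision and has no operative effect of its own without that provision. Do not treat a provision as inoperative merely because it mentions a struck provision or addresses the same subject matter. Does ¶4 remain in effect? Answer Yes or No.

¶2 is struck. ¶4 has no operative effect of its own apart from ¶2 and is therefore inoperative. ¶3 mentions ¶4 but its own obligation stands independently of ¶4, so ¶3 is not affected. Under the severability clause in ¶7, the remaining provisions continue in force. That leaves ¶1, ¶3, ¶5, ¶6, and ¶7 in effect. ¶4 is among the inoperative provisions, so the answer is no.

No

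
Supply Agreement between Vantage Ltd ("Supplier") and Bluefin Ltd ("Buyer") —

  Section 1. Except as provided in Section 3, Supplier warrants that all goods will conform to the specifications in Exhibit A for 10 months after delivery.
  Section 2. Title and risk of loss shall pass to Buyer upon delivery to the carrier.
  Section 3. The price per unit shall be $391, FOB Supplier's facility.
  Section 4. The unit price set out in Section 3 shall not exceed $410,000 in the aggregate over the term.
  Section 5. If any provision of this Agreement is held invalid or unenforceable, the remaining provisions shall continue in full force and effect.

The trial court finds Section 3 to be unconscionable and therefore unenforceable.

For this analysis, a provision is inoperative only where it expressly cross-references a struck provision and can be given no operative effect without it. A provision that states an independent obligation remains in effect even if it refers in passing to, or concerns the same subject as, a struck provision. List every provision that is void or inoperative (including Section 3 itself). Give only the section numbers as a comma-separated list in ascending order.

Section 3 is struck. Section 4 operates only by reference to Section 3, so it falls with Section 3. Section 1 mentions Section 3 but its own obligation stands independently of Section 3, so Section 1 is not affected. Section 5 is a severability clause and preserves every provision that can still be given independent effect. The provisions still in force are Section 1, Section 2, and Section 5.

3, 4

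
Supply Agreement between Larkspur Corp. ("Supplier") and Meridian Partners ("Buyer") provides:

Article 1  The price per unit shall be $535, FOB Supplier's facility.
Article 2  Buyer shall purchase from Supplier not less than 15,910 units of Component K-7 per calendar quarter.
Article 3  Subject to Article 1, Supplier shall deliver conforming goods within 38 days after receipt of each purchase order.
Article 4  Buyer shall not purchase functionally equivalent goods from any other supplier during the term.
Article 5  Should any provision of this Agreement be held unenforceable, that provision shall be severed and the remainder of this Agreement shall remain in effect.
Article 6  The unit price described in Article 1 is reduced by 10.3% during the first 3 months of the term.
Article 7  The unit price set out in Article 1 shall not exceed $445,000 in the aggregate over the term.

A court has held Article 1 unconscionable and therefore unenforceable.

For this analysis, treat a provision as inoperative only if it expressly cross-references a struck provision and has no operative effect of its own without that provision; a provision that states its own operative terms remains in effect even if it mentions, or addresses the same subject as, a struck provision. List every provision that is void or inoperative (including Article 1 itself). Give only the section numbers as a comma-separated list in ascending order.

Article 1 is struck. Article 6 operates only by reference to Article 1, so it falls with Article 1. The whole of Article 7 is the aggregate cap on the unit price, defined by reference to Article 1, so Article 7 cannot stand once Article 1 is removed. Article 3 mentions Article 1 but its own obligation stands independently of Article 1, so Article 3 is not affected. Article 5 is a severability clause and preserves every provision that can still be given independent effect. The provisions still in force are Article 2, Article 3, Article 4, and Article 5.

1, 6, 7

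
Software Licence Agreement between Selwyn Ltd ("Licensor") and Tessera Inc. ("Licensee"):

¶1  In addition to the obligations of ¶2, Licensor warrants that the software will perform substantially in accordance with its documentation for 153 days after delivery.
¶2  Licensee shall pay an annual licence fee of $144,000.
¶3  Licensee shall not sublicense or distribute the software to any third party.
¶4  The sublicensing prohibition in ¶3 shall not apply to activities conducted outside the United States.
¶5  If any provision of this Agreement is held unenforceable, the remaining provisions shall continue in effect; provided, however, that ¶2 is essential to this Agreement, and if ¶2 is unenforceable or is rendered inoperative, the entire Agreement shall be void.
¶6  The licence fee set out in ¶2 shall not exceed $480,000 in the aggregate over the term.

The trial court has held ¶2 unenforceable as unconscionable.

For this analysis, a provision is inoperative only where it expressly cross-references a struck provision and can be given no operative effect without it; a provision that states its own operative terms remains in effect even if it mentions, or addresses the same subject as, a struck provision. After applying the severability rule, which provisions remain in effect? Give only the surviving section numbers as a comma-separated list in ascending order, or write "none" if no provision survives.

none

¶2 is struck. The whole of ¶6 is the aggregate cap on the licence fee, defined by reference to ¶2, so ¶6 cannot stand once ¶2 is removed. ¶5 makes ¶2 an essential term, and ¶2 is the provision held invalid; under ¶5, the entire Agreement is therefore void. No provision of the Agreement survives.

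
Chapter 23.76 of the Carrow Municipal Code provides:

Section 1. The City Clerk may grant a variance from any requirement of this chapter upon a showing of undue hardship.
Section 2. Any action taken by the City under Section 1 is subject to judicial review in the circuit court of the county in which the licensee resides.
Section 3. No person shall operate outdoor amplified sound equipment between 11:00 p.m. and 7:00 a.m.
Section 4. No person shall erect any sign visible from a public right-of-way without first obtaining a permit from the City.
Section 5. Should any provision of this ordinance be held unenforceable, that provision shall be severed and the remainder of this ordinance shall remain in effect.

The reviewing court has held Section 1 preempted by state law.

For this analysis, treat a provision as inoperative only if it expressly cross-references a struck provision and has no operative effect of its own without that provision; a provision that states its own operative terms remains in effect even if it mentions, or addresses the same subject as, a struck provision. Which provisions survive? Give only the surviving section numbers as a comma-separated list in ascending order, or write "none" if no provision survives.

3, 4, 5

Section 1 is struck. Section 2 operates only by reference to Section 1, so it falls with Section 1. Section 5 is a severability clause and preserves every provision that can still be given independent effect. The provisions still in force are Section 3, Section 4, and Section 5.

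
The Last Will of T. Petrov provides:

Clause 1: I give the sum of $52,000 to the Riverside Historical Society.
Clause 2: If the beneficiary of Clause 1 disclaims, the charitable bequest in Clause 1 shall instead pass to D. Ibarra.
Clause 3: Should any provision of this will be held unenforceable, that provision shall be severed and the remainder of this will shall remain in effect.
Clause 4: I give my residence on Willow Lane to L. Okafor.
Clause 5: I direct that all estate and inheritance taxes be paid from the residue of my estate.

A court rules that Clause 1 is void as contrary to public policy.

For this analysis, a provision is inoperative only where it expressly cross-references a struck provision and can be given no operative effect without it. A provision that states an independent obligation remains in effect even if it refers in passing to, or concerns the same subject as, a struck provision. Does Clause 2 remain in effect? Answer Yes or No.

Clause 1 is struck. Clause 2 has no operative effect of its own apart from Clause 1 and is therefore inoperative. Clause 3 is a severability clause and preserves every provision that can still be given independent effect. Clause 3, Clause 4, and Clause 5 remain in effect. Clause 2 is among the inoperative provisions, so the answer is no.

No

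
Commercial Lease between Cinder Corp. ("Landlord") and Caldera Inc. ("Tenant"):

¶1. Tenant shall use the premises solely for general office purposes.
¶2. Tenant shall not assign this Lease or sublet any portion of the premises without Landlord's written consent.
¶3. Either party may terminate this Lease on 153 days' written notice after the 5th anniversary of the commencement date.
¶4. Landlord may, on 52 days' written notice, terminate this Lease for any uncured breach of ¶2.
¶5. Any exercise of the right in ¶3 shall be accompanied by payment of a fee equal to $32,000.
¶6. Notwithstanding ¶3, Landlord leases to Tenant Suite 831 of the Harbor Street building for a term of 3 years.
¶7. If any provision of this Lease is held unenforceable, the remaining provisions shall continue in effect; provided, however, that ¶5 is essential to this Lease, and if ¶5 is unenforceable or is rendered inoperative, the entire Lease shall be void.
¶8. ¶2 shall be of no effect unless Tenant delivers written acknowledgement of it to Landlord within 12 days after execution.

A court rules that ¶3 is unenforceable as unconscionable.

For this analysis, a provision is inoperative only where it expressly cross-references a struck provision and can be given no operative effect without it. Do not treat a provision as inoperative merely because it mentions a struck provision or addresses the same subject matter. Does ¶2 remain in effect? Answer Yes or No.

No

¶3 is struck. The only function of ¶5 is the exercise fee for ¶3, so it cannot stand once ¶3 is removed. ¶7 makes ¶5 an essential term, and ¶5 has been rendered inoperative by the cascade; under ¶7, the entire Lease is therefore void. No provision of the Lease survives. ¶2 is among the inoperative provisions, so the answer is no.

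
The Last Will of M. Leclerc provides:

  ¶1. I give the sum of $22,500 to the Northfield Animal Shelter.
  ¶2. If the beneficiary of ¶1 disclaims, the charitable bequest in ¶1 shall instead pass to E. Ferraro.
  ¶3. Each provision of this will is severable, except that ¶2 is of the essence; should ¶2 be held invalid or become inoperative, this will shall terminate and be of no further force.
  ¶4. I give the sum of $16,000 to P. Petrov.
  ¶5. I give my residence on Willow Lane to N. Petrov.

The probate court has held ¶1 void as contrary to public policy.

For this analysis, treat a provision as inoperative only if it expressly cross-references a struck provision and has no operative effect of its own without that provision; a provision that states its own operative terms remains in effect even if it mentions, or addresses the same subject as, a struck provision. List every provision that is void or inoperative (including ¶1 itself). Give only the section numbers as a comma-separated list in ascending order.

¶1 is struck. ¶2 has no operative effect of its own apart from ¶1 and is therefore inoperative. ¶3 makes ¶2 an essential term, and ¶2 has been rendered inoperative by the cascade; under ¶3, the entire will is therefore void. No provision of the will survives.

1, 2, 3, 4, 5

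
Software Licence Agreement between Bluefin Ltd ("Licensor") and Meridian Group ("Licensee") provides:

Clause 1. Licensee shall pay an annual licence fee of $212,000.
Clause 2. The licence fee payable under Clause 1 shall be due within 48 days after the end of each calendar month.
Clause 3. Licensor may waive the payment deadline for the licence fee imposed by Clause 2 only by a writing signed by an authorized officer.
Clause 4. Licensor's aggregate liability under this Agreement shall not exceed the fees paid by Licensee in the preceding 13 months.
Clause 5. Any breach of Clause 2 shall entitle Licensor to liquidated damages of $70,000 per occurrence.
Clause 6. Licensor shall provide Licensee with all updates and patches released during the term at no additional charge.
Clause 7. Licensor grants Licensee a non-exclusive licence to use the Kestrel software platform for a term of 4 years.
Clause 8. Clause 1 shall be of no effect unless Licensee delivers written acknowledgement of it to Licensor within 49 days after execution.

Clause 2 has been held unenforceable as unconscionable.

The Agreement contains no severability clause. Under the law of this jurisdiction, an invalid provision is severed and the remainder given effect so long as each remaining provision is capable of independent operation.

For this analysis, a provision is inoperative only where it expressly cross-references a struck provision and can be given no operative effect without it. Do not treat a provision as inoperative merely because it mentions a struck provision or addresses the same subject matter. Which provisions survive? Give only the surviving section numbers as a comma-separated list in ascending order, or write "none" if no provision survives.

Clause 2 is struck. Clause 3 operates only by reference to Clause 2, so it falls with Clause 2. The whole of Clause 5 is the liquidated-damages amount, defined by reference to Clause 2, so Clause 5 cannot stand once Clause 2 is removed. With no severability clause, the stated default rule severs what cannot stand and enforces each remaining provision that can operate on its own. Clause 1, Clause 4, Clause 6, Clause 7, and Clause 8 remain in effect.

1, 4, 6, 7, 8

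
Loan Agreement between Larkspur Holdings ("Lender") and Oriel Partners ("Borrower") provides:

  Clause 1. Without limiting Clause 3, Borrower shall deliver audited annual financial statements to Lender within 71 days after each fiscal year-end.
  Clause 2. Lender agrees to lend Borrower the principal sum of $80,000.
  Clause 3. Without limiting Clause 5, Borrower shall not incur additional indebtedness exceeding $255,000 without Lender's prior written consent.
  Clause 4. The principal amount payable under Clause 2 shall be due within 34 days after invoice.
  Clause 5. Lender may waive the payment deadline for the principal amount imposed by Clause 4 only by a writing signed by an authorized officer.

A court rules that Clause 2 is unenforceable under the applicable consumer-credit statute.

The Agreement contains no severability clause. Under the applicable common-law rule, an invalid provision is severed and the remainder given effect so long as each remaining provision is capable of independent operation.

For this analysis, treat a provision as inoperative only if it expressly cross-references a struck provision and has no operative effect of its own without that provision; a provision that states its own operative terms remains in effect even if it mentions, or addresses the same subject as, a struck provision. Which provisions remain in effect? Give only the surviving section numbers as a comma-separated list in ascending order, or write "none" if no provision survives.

Clause 2 is struck. The whole of Clause 4 is the payment deadline for the principal amount, defined by reference to Clause 2, so Clause 4 cannot stand once Clause 2 is removed. The only function of Clause 5 is the waiver condition for Clause 4, so it cannot stand once Clause 4 is removed. Although Clause 3 refers to Clause 5, its operative terms do not depend on Clause 5, so it remains in effect. With no severability clause, the stated default rule severs what cannot stand and enforces each remaining provision that can operate on its own. Clause 1 and Clause 3 remain in effect.

1, 3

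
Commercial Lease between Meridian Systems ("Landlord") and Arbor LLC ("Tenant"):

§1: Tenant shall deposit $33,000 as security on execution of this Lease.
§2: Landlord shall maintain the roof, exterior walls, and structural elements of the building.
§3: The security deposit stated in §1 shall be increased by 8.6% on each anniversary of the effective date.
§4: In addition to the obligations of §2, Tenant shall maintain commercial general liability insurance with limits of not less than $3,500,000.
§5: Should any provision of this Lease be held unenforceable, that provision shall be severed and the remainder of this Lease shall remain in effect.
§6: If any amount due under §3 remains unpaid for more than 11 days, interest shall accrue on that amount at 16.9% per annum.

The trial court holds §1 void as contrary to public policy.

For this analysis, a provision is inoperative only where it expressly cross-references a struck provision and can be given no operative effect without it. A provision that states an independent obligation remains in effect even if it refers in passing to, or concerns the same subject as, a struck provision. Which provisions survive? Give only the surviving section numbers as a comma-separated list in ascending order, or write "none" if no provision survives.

2, 4, 5

§1 is struck. §3 does nothing except set the escalation of the security deposit by reference to §1; with §1 gone it has no independent effect and is inoperative. §6 operates only by reference to §3, so it falls with §3. Under the severability clause in §5, the remaining provisions continue in force. That leaves §2, §4, and §5 in effect.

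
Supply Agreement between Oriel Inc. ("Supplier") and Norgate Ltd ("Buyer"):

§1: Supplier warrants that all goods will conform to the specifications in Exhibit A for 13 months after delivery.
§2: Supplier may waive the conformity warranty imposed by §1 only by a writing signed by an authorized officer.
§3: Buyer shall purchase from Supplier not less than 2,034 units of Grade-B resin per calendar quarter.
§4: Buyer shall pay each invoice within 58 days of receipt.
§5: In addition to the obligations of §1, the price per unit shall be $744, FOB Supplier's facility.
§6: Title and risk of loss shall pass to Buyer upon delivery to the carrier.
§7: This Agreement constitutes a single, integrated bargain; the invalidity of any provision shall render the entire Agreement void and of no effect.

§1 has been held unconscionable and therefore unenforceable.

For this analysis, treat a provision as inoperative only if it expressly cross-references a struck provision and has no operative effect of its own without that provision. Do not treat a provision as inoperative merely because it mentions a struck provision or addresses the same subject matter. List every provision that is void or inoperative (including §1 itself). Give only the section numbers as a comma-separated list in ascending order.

1, 2, 3, 4, 5, 6, 7

§1 is struck. The only function of §2 is the waiver condition for §1, so it cannot stand once §1 is removed. §7 provides that the Agreement is not severable, so the invalidity of any one provision voids the entire Agreement. No provision of the Agreement survives.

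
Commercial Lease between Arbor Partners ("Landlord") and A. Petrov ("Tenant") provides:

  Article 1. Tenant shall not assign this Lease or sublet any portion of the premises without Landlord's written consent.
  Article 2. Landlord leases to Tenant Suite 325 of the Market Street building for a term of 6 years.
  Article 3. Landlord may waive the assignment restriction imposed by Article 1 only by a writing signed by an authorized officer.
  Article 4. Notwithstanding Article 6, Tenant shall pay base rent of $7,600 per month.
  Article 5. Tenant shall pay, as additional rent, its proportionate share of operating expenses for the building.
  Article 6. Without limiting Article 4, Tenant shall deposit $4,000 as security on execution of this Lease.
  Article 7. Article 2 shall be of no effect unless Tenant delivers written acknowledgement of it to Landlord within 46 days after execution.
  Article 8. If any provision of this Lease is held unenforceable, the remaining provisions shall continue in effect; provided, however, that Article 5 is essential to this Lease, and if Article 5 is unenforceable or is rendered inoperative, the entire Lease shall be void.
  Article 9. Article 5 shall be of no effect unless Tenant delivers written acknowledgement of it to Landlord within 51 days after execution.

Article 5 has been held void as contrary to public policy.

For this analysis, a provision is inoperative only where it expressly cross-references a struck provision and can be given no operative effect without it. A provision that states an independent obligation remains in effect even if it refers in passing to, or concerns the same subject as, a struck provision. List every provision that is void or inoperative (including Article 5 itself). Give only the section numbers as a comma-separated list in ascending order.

1, 2, 3, 4, 5, 6, 7, 8, 9

Article 5 is struck. The only function of Article 9 is the acknowledgement condition for Article 5, so it cannot stand once Article 5 is removed. Article 8 makes Article 5 an essential term, and Article 5 is the provision held invalid; under Article 8, the entire Lease is therefore void. No provision of the Lease survives.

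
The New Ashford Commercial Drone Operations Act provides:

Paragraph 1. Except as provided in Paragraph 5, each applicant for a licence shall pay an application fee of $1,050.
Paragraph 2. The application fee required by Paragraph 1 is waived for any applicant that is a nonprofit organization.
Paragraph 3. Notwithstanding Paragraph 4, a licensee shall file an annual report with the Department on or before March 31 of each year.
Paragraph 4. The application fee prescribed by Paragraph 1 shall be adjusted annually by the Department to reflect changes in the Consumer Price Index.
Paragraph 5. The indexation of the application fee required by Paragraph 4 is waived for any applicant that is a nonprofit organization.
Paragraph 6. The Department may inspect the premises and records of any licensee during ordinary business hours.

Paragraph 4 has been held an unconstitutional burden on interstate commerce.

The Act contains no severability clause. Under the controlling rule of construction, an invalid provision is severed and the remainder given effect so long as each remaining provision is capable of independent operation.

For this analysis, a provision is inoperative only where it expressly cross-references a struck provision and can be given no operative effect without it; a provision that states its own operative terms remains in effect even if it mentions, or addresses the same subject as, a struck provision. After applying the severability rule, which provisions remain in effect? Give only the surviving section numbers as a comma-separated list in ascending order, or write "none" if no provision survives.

Paragraph 4 is struck. The whole of Paragraph 5 is the nonprofit waiver of the indexation of the application fee, defined by reference to Paragraph 4, so Paragraph 5 cannot stand once Paragraph 4 is removed. Although Paragraph 1 refers to Paragraph 5, its operative terms do not depend on Paragraph 5, so it remains in effect. Paragraph 3 mentions Paragraph 4 but its own obligation stands independently of Paragraph 4, so Paragraph 3 is not affected. Under the stated default rule, only provisions that cannot operate independently fall away; the rest are enforced. The provisions still in force are Paragraph 1, Paragraph 2, Paragraph 3, and Paragraph 6.

1, 2, 3, 6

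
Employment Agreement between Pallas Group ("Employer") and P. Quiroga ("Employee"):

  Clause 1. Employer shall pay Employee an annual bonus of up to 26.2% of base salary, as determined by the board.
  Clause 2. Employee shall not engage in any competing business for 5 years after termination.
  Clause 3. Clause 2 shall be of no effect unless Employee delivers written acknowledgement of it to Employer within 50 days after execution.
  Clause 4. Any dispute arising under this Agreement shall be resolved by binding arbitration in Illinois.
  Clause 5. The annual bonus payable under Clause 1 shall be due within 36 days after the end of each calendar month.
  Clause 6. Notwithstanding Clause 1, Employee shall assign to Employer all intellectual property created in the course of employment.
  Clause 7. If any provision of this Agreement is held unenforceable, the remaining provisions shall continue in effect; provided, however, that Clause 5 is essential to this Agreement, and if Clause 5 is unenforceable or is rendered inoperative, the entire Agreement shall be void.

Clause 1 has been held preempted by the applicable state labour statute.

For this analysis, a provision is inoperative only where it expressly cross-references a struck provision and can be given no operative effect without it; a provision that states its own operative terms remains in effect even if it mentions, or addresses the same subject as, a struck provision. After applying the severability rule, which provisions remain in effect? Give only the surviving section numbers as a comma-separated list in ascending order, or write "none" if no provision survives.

Clause 1 is struck. Clause 5 has no operative effect of its own apart from Clause 1 and is therefore inoperative. Clause 7 makes Clause 5 an essential term, and Clause 5 has been rendered inoperative by the cascade; under Clause 7, the entire Agreement is therefore void. No provision of the Agreement survives.

none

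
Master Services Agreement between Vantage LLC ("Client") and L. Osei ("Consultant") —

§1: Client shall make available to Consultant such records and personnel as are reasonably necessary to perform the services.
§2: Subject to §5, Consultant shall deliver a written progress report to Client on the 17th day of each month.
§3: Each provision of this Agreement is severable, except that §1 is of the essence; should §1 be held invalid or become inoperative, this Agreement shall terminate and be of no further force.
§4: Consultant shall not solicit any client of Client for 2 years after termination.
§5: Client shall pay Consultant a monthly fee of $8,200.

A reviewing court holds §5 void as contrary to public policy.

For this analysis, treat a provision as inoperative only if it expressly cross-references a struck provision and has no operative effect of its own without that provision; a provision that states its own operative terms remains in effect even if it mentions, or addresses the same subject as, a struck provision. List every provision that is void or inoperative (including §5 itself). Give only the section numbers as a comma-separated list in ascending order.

5

§5 is struck. §2 mentions §5 but its own obligation stands independently of §5, so §2 is not affected. Nothing else in the Agreement is defined by reference to §5. §3 makes §1 an essential term, but §1 is unaffected, so the severability proviso in §3 preserves the remaining provisions. That leaves §1, §2, §3, and §4 in effect.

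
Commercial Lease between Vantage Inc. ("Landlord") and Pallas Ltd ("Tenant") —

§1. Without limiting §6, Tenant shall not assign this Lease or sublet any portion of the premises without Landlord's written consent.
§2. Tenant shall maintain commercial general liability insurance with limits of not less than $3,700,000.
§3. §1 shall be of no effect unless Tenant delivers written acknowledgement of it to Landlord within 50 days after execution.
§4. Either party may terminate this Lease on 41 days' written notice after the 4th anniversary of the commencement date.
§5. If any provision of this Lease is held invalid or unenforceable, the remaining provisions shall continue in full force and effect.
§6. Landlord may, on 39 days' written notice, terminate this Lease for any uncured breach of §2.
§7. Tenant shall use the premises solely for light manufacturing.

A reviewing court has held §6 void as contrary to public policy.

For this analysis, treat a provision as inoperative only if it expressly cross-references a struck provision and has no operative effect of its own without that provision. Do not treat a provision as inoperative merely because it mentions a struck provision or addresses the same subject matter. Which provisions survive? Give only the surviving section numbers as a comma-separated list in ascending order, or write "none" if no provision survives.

1, 2, 3, 4, 5, 7

§6 is struck. §1 mentions §6 but its own obligation stands independently of §6, so §1 is not affected. Nothing else in the Lease is defined by reference to §6. Under the severability clause in §5, the remaining provisions continue in force. That leaves §1, §2, §3, §4, §5, and §7 in effect.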